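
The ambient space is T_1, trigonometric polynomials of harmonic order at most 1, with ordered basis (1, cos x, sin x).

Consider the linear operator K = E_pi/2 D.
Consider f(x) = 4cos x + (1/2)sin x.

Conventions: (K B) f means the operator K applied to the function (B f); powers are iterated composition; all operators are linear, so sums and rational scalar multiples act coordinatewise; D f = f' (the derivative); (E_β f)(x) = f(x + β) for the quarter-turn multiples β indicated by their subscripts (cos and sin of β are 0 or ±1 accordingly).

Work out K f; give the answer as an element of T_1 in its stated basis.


D f = (1/2)cos x - 4sin x
E_pi/2 D f = -4cos x - (1/2)sin x

the result is g(x) = -4cos x - (1/2)sin x


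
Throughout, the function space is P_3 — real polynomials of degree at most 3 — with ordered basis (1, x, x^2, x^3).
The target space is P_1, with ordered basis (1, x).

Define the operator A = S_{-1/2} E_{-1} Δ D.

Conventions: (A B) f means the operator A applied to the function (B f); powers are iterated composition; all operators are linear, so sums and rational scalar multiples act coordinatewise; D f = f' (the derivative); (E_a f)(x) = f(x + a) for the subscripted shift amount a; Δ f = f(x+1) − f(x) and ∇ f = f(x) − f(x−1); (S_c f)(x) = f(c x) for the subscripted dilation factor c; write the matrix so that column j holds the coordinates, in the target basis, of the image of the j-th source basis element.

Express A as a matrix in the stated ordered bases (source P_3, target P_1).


the matrix is [[0, 0, 2, -3]; [0, 0, 0, -3]] (rows listed top to bottom)

image of 1: 0
image of x: 0
image of x^2: 2
image of x^3: -3x - 3
each image's coordinates form column j of the matrix


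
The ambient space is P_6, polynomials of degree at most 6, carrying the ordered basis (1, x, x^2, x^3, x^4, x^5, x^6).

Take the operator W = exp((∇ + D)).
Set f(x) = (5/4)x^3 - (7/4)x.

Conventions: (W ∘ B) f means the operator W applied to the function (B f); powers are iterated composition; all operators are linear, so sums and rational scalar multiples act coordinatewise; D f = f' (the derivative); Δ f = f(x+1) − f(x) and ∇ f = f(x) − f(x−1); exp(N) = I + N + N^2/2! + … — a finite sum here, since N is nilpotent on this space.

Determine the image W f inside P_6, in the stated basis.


order-1 term: (15/2)x^2 - (15/4)x - 9/4
order-2 term: 15x - 15/2
order-3 term: 10
the series for exp((∇ + D)) f terminates at order 3
exp((∇ + D)) f = (5/4)x^3 + (15/2)x^2 + (19/2)x + 1/4

the image equals g(x) = (5/4)x^3 + (15/2)x^2 + (19/2)x + 1/4


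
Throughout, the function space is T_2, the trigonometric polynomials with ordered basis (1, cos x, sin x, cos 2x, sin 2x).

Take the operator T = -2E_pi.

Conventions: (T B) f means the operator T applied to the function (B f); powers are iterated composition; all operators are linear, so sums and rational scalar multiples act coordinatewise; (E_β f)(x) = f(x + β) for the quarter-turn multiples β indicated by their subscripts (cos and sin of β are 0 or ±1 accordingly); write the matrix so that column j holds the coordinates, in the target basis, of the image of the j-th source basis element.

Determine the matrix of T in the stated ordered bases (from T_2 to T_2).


the matrix is [[-2, 0, 0, 0, 0]; [0, 2, 0, 0, 0]; [0, 0, 2, 0, 0]; [0, 0, 0, -2, 0]; [0, 0, 0, 0, -2]] (rows listed top to bottom)

image of 1: -2
image of cos x: 2cos x
image of sin x: 2sin x
image of cos 2x: -2cos 2x
image of sin 2x: -2sin 2x
each image's coordinates form column j of the matrix


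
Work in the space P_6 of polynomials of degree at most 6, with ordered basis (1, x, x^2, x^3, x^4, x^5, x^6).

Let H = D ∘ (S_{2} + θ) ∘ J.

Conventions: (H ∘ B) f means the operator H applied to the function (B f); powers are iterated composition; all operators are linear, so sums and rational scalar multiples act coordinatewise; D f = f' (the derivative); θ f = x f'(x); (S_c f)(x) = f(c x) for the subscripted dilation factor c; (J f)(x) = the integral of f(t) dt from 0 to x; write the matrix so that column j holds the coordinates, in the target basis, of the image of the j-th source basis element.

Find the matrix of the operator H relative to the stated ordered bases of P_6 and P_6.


the matrix is [[3, 0, 0, 0, 0, 0, 0]; [0, 6, 0, 0, 0, 0, 0]; [0, 0, 11, 0, 0, 0, 0]; [0, 0, 0, 20, 0, 0, 0]; [0, 0, 0, 0, 37, 0, 0]; [0, 0, 0, 0, 0, 70, 0]; [0, 0, 0, 0, 0, 0, 135]] (rows listed top to bottom)

image of 1: 3
image of x: 6x
image of x^2: 11x^2
image of x^3: 20x^3
image of x^4: 37x^4
image of x^5: 70x^5
image of x^6: 135x^6
each image's coordinates form column j of the matrix


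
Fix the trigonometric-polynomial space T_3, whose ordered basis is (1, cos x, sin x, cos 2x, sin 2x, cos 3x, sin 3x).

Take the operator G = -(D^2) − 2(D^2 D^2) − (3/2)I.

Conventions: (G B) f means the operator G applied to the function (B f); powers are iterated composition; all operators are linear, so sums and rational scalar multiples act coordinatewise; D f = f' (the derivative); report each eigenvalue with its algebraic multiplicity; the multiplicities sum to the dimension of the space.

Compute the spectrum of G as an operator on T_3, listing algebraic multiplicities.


image of 1: -3/2
image of cos x: -(5/2)cos x
image of sin x: -(5/2)sin x
image of cos 2x: -(59/2)cos 2x
image of sin 2x: -(59/2)sin 2x
image of cos 3x: -(309/2)cos 3x
image of sin 3x: -(309/2)sin 3x
the matrix is diagonal; its diagonal is (-3/2, -5/2, -5/2, -59/2, -59/2, -309/2, -309/2)
for a triangular matrix the eigenvalues are the diagonal entries, with algebraic multiplicity their repetition count

λ = -309/2 (multiplicity 2), λ = -59/2 (multiplicity 2), λ = -5/2 (multiplicity 2), λ = -3/2 (multiplicity 1)


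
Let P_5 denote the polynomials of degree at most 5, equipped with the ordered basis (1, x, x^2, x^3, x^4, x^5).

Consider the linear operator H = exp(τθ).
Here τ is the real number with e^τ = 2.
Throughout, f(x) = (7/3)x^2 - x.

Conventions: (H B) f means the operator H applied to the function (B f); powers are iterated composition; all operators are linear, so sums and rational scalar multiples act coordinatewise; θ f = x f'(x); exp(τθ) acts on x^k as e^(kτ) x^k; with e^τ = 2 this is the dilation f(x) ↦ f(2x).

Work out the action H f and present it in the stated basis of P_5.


exp(τθ) x^k = e^(kτ) x^k; with e^τ = 2 this sends x^k to 2^k x^k
x ↦ 2 x
x^2 ↦ 4 x^2
applying this coordinatewise to f: exp(τθ) f = (28/3)x^2 - 2x

g(x) = (28/3)x^2 - 2x


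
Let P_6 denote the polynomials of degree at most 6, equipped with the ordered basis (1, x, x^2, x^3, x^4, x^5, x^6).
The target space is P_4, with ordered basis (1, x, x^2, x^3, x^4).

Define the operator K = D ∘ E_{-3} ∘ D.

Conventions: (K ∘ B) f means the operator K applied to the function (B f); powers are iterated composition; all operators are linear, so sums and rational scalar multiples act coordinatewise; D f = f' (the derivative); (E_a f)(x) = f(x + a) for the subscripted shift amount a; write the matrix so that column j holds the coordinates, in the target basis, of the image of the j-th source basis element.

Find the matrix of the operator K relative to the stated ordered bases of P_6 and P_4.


image of 1: 0
image of x: 0
image of x^2: 2
image of x^3: 6x - 18
image of x^4: 12x^2 - 72x + 108
image of x^5: 20x^3 - 180x^2 + 540x - 540
image of x^6: 30x^4 - 360x^3 + 1620x^2 - 3240x + 2430
each image's coordinates form column j of the matrix

the matrix is [[0, 0, 2, -18, 108, -540, 2430]; [0, 0, 0, 6, -72, 540, -3240]; [0, 0, 0, 0, 12, -180, 1620]; [0, 0, 0, 0, 0, 20, -360]; [0, 0, 0, 0, 0, 0, 30]] (rows listed top to bottom)


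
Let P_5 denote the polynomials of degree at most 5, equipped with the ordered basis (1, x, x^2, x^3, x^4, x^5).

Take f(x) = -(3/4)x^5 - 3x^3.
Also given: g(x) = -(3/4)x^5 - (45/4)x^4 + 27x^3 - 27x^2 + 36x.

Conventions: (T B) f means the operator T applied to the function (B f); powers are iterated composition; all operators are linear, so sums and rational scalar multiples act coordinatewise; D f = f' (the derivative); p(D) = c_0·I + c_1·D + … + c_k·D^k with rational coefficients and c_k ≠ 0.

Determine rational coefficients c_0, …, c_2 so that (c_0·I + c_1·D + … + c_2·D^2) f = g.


D^0 f = -(3/4)x^5 - 3x^3
D^1 f = -(15/4)x^4 - 9x^2
D^2 f = -15x^3 - 18x
matching coefficients of g against c_0 f + c_1 Df + … from the top degree down determines the c_i
solution: c_0 = 1, c_1 = 3, c_2 = -2

c_0 = 1, c_1 = 3, c_2 = -2


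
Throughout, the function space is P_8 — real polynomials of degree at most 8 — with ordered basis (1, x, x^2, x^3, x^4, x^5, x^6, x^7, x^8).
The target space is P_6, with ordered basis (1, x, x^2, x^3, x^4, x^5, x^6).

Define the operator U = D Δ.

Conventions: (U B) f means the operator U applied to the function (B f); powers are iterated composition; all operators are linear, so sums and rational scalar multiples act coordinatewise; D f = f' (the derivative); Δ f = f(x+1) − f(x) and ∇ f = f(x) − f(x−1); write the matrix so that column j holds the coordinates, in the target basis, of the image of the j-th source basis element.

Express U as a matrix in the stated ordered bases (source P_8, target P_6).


the matrix is [[0, 0, 2, 3, 4, 5, 6, 7, 8]; [0, 0, 0, 6, 12, 20, 30, 42, 56]; [0, 0, 0, 0, 12, 30, 60, 105, 168]; [0, 0, 0, 0, 0, 20, 60, 140, 280]; [0, 0, 0, 0, 0, 0, 30, 105, 280]; [0, 0, 0, 0, 0, 0, 0, 42, 168]; [0, 0, 0, 0, 0, 0, 0, 0, 56]] (rows listed top to bottom)

image of 1: 0
image of x: 0
image of x^2: 2
image of x^3: 6x + 3
image of x^4: 12x^2 + 12x + 4
image of x^5: 20x^3 + 30x^2 + 20x + 5
image of x^6: 30x^4 + 60x^3 + 60x^2 + 30x + 6
image of x^7: 42x^5 + 105x^4 + 140x^3 + 105x^2 + 42x + 7
image of x^8: 56x^6 + 168x^5 + 280x^4 + 280x^3 + 168x^2 + 56x + 8
each image's coordinates form column j of the matrix


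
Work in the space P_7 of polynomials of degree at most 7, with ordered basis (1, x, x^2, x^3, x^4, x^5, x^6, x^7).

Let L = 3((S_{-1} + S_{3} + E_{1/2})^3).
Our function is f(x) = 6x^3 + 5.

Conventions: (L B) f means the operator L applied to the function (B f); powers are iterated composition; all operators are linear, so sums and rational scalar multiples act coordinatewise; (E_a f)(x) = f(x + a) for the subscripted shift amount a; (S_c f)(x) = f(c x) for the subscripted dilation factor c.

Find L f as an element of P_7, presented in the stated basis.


S_{-1} f = -6x^3 + 5
S_{3} f = 162x^3 + 5
E_{1/2} f = 6x^3 + 9x^2 + (9/2)x + 23/4
(S_{-1} + S_{3} + E_{1/2}) f = 162x^3 + 9x^2 + (9/2)x + 63/4
S_{-1} (S_{-1} + S_{3} + E_{1/2}) f = -162x^3 + 9x^2 - (9/2)x + 63/4
S_{3} (S_{-1} + S_{3} + E_{1/2}) f = 4374x^3 + 81x^2 + (27/2)x + 63/4
E_{1/2} (S_{-1} + S_{3} + E_{1/2}) f = 162x^3 + 252x^2 + 135x + 81/2
(S_{-1} + S_{3} + E_{1/2}) (S_{-1} + S_{3} + E_{1/2}) f = 4374x^3 + 342x^2 + 144x + 72
S_{-1} (S_{-1} + S_{3} + E_{1/2}) (S_{-1} + S_{3} + E_{1/2}) f = -4374x^3 + 342x^2 - 144x + 72
S_{3} (S_{-1} + S_{3} + E_{1/2}) (S_{-1} + S_{3} + E_{1/2}) f = 118098x^3 + 3078x^2 + 432x + 72
E_{1/2} (S_{-1} + S_{3} + E_{1/2}) (S_{-1} + S_{3} + E_{1/2}) f = 4374x^3 + 6903x^2 + (7533/2)x + 3105/4
(S_{-1} + S_{3} + E_{1/2}) (S_{-1} + S_{3} + E_{1/2}) (S_{-1} + S_{3} + E_{1/2}) f = 118098x^3 + 10323x^2 + (8109/2)x + 3681/4
(3((S_{-1} + S_{3} + E_{1/2})^3)) f = 354294x^3 + 30969x^2 + (24327/2)x + 11043/4

the image equals g(x) = 354294x^3 + 30969x^2 + (24327/2)x + 11043/4


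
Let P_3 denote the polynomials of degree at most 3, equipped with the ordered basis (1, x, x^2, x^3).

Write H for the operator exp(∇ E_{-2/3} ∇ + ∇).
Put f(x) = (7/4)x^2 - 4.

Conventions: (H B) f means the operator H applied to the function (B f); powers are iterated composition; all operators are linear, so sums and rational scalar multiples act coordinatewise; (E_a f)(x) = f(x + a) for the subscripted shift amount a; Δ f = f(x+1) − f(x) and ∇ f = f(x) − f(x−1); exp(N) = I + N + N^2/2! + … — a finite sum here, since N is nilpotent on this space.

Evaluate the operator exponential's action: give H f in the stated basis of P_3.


g(x) = (7/4)x^2 + (7/2)x - 1/2

order-1 term: (7/2)x + 7/4
order-2 term: 7/4
the series for exp(∇ E_{-2/3} ∇ + ∇) f terminates at order 2
exp(∇ E_{-2/3} ∇ + ∇) f = (7/4)x^2 + (7/2)x - 1/2


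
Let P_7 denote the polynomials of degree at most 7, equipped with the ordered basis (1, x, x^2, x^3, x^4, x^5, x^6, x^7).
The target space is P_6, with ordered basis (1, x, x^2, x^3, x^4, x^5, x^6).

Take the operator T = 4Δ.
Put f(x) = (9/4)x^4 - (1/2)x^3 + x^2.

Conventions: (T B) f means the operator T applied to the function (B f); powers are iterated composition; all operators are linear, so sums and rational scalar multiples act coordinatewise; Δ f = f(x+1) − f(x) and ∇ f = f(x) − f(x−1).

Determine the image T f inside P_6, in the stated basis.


Δ f = 9x^3 + 12x^2 + (19/2)x + 11/4
(4Δ) f = 36x^3 + 48x^2 + 38x + 11

the image equals g(x) = 36x^3 + 48x^2 + 38x + 11


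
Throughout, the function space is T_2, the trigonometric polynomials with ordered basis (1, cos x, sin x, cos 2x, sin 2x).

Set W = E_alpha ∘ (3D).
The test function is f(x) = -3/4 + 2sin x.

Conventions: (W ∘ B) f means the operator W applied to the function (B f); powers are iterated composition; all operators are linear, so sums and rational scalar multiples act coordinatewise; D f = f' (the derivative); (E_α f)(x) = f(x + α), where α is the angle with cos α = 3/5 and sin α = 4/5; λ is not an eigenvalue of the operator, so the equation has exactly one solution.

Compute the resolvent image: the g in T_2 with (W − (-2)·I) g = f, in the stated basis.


write g with unknown coordinates in the stated basis and equate coefficients in (W − (-2)·I) g = f
solving from the highest basis element down gives g = -3/8 - (18/17)cos x - (4/17)sin x
check: W g = (36/17)cos x + (42/17)sin x
so W g − (-2)·g = -3/4 + 2sin x = f ✓

the result is g(x) = -3/8 - (18/17)cos x - (4/17)sin x


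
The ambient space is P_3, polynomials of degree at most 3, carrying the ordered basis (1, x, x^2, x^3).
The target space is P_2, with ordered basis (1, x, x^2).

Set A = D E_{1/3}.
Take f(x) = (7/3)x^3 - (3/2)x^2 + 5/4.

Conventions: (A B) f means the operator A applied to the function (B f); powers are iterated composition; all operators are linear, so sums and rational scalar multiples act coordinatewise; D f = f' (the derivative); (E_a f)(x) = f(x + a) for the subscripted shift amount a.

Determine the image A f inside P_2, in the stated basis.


E_{1/3} f = (7/3)x^3 + (5/6)x^2 - (2/9)x + 379/324
D E_{1/3} f = 7x^2 + (5/3)x - 2/9

the result is g(x) = 7x^2 + (5/3)x - 2/9


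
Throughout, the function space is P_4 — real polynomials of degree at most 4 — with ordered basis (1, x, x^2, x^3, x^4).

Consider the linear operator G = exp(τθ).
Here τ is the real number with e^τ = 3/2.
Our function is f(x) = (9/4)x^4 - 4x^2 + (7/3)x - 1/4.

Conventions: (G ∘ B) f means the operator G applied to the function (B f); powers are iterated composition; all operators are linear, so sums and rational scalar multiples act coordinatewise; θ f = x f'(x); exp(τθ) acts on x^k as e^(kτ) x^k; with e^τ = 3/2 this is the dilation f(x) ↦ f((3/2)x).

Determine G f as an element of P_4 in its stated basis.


the image equals g(x) = (729/64)x^4 - 9x^2 + (7/2)x - 1/4

exp(τθ) x^k = e^(kτ) x^k; with e^τ = 3/2 this sends x^k to (3/2)^k x^k
x ↦ 3/2 x
x^2 ↦ 9/4 x^2
x^4 ↦ 81/16 x^4
applying this coordinatewise to f: exp(τθ) f = (729/64)x^4 - 9x^2 + (7/2)x - 1/4


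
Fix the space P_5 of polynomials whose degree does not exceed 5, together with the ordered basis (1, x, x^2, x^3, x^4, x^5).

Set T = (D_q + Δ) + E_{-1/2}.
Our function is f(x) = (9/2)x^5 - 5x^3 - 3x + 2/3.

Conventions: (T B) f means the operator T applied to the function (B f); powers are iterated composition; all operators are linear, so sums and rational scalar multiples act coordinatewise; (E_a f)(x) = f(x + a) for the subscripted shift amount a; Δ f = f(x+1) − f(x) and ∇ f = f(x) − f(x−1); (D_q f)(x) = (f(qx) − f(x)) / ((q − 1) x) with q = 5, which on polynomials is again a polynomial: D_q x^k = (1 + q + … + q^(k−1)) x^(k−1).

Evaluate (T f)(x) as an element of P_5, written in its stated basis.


D_q f = (7029/2)x^4 - 155x^2 - 3
Δ f = (45/2)x^4 + 45x^3 + 30x^2 + (15/2)x - 7/2
(D_q + Δ) f = 3537x^4 + 45x^3 - 125x^2 + (15/2)x - 13/2
E_{-1/2} f = (9/2)x^5 - (45/4)x^4 + (25/4)x^3 + (15/8)x^2 - (171/32)x + 509/192
((D_q + Δ) + E_{-1/2}) f = (9/2)x^5 + (14103/4)x^4 + (205/4)x^3 - (985/8)x^2 + (69/32)x - 739/192

the image equals g(x) = (9/2)x^5 + (14103/4)x^4 + (205/4)x^3 - (985/8)x^2 + (69/32)x - 739/192


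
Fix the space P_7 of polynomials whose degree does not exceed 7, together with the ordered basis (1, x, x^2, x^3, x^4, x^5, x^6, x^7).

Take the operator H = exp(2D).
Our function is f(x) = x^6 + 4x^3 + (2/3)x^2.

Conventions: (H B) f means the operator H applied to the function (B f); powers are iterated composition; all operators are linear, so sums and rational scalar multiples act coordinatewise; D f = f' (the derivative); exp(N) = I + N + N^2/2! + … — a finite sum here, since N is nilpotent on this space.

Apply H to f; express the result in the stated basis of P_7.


g(x) = x^6 + 12x^5 + 60x^4 + 164x^3 + (794/3)x^2 + (728/3)x + 296/3

order-1 term: 12x^5 + 24x^2 + (8/3)x
order-2 term: 60x^4 + 48x + 8/3
order-3 term: 160x^3 + 32
order-4 term: 240x^2
order-5 term: 192x
order-6 term: 64
the series for exp(2D) f terminates at order 6
exp(2D) f = x^6 + 12x^5 + 60x^4 + 164x^3 + (794/3)x^2 + (728/3)x + 296/3


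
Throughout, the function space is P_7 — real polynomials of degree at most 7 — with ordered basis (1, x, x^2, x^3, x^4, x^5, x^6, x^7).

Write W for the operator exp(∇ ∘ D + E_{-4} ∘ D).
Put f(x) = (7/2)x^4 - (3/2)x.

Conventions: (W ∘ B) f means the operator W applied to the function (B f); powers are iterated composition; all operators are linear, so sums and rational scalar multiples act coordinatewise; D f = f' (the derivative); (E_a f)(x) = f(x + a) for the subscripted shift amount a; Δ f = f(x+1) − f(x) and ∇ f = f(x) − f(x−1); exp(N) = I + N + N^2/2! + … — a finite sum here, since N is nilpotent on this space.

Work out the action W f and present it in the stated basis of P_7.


order-1 term: 14x^3 - 126x^2 + 630x - 1767/2
order-2 term: 21x^2 - 252x + 1008
order-3 term: 14x - 126
order-4 term: 7/2
the series for exp(∇ ∘ D + E_{-4} ∘ D) f terminates at order 4
exp(∇ ∘ D + E_{-4} ∘ D) f = (7/2)x^4 + 14x^3 - 105x^2 + (781/2)x + 2

the image equals g(x) = (7/2)x^4 + 14x^3 - 105x^2 + (781/2)x + 2


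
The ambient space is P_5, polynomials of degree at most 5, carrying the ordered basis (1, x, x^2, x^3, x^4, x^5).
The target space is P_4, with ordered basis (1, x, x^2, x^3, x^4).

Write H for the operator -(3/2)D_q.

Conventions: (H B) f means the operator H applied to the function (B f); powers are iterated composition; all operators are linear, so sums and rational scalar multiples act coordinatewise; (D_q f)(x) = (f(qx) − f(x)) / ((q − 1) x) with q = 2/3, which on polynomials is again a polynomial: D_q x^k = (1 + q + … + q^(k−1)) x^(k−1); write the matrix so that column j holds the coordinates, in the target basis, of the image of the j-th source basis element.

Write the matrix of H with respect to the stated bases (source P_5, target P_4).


the matrix is [[0, -3/2, 0, 0, 0, 0]; [0, 0, -5/2, 0, 0, 0]; [0, 0, 0, -19/6, 0, 0]; [0, 0, 0, 0, -65/18, 0]; [0, 0, 0, 0, 0, -211/54]] (rows listed top to bottom)

image of 1: 0
image of x: -3/2
image of x^2: -(5/2)x
image of x^3: -(19/6)x^2
image of x^4: -(65/18)x^3
image of x^5: -(211/54)x^4
each image's coordinates form column j of the matrix


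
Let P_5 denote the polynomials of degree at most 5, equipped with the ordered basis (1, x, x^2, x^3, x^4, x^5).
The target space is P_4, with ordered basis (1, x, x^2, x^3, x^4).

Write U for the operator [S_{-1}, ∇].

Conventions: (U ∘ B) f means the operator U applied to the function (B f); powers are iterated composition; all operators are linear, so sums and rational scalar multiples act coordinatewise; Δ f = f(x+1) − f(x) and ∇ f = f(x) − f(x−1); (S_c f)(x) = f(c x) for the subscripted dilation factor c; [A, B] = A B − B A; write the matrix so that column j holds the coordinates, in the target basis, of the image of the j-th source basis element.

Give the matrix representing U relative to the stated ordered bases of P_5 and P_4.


image of 1: 0
image of x: 2
image of x^2: -4x
image of x^3: 6x^2 + 2
image of x^4: -8x^3 - 8x
image of x^5: 10x^4 + 20x^2 + 2
each image's coordinates form column j of the matrix

the matrix is [[0, 2, 0, 2, 0, 2]; [0, 0, -4, 0, -8, 0]; [0, 0, 0, 6, 0, 20]; [0, 0, 0, 0, -8, 0]; [0, 0, 0, 0, 0, 10]] (rows listed top to bottom)


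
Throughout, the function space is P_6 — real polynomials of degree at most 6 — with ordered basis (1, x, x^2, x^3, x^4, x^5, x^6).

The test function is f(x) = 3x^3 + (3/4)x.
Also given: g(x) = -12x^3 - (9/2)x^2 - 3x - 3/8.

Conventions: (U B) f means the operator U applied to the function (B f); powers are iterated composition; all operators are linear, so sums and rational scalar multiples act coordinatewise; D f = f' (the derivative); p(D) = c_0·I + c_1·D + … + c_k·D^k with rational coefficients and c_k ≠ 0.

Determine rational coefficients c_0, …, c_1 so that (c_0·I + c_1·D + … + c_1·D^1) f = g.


D^0 f = 3x^3 + (3/4)x
D^1 f = 9x^2 + 3/4
matching coefficients of g against c_0 f + c_1 Df + … from the top degree down determines the c_i
solution: c_0 = -4, c_1 = -1/2

p(D) = -4·I − (1/2)·D, i.e. c_0 = -4, c_1 = -1/2


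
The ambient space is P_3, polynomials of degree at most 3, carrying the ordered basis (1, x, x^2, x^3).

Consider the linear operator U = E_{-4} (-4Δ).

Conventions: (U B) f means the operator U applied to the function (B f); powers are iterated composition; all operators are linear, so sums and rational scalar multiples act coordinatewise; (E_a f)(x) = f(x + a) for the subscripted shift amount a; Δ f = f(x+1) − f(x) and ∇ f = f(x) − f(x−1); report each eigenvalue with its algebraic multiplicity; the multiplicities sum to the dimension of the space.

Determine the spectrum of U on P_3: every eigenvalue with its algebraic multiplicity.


λ = 0 (multiplicity 4)

image of 1: 0
image of x: -4
image of x^2: -8x + 28
image of x^3: -12x^2 + 84x - 148
the matrix is upper triangular; its diagonal is (0, 0, 0, 0)
for a triangular matrix the eigenvalues are the diagonal entries, with algebraic multiplicity their repetition count


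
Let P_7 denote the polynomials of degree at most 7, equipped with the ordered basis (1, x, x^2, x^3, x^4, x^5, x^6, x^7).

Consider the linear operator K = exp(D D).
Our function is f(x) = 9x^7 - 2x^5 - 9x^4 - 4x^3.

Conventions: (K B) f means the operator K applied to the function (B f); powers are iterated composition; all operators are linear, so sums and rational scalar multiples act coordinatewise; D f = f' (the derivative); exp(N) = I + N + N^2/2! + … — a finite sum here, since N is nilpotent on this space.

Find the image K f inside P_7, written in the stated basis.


the image equals g(x) = 9x^7 + 376x^5 - 9x^4 + 3736x^3 - 108x^2 + 7416x - 108

order-1 term: 378x^5 - 40x^3 - 108x^2 - 24x
order-2 term: 3780x^3 - 120x - 108
order-3 term: 7560x
the series for exp(D D) f terminates at order 3
exp(D D) f = 9x^7 + 376x^5 - 9x^4 + 3736x^3 - 108x^2 + 7416x - 108


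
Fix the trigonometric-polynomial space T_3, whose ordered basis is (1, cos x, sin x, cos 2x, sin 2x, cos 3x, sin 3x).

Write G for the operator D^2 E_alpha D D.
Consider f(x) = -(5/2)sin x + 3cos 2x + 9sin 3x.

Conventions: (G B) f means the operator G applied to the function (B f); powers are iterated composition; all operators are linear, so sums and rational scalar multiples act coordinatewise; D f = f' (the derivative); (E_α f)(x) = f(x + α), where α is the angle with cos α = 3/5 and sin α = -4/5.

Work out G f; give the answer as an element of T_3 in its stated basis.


D f = -(5/2)cos x - 6sin 2x + 27cos 3x
D D f = (5/2)sin x - 12cos 2x - 81sin 3x
E_alpha D D f = -2cos x + (3/2)sin x + (84/25)cos 2x - (288/25)sin 2x + (3564/125)cos 3x + (9477/125)sin 3x
D (E_alpha D) D f = (3/2)cos x + 2sin x - (576/25)cos 2x - (168/25)sin 2x + (28431/125)cos 3x - (10692/125)sin 3x
D D (E_alpha D) D f = 2cos x - (3/2)sin x - (336/25)cos 2x + (1152/25)sin 2x - (32076/125)cos 3x - (85293/125)sin 3x

the result is g(x) = 2cos x - (3/2)sin x - (336/25)cos 2x + (1152/25)sin 2x - (32076/125)cos 3x - (85293/125)sin 3x


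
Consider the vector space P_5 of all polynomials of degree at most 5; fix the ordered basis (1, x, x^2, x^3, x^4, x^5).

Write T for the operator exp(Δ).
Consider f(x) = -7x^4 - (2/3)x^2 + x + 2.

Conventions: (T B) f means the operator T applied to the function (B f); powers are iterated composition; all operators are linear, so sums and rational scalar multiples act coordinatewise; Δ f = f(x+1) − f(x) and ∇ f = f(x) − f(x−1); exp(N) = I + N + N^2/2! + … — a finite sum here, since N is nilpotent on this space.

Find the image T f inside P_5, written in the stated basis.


order-1 term: -28x^3 - 42x^2 - (88/3)x - 20/3
order-2 term: -42x^2 - 84x - 149/3
order-3 term: -28x - 42
order-4 term: -7
the series for exp(Δ) f terminates at order 4
exp(Δ) f = -7x^4 - 28x^3 - (254/3)x^2 - (421/3)x - 310/3

the image equals g(x) = -7x^4 - 28x^3 - (254/3)x^2 - (421/3)x - 310/3


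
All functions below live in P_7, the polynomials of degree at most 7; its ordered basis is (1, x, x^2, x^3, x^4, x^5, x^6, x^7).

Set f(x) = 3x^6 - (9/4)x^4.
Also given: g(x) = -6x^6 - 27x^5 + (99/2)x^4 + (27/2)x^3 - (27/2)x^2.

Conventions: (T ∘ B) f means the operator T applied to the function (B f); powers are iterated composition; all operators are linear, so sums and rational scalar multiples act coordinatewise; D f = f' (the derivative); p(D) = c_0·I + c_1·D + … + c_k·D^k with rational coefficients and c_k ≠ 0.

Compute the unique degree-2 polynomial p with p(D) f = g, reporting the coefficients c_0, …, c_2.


D^0 f = 3x^6 - (9/4)x^4
D^1 f = 18x^5 - 9x^3
D^2 f = 90x^4 - 27x^2
matching coefficients of g against c_0 f + c_1 Df + … from the top degree down determines the c_i
solution: c_0 = -2, c_1 = -3/2, c_2 = 1/2

p(D) = -2·I − (3/2)·D + (1/2)·D^2, i.e. c_0 = -2, c_1 = -3/2, c_2 = 1/2


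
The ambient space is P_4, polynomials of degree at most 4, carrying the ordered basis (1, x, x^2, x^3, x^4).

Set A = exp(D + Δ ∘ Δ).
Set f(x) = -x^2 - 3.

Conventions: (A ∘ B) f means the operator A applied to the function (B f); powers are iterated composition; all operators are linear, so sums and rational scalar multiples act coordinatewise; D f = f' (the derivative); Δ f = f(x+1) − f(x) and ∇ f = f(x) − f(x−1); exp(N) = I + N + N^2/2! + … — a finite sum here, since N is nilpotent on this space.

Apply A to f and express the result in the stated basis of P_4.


order-1 term: -2x - 2
order-2 term: -1
the series for exp(D + Δ ∘ Δ) f terminates at order 2
exp(D + Δ ∘ Δ) f = -x^2 - 2x - 6

the result is g(x) = -x^2 - 2x - 6


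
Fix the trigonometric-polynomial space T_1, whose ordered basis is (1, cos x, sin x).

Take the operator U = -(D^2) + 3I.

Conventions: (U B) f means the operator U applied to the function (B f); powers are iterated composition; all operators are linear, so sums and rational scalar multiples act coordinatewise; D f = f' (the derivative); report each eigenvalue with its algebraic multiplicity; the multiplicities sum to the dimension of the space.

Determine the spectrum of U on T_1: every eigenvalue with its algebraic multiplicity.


λ = 3 (multiplicity 1), λ = 4 (multiplicity 2)

image of 1: 3
image of cos x: 4cos x
image of sin x: 4sin x
the matrix is diagonal; its diagonal is (3, 4, 4)
for a triangular matrix the eigenvalues are the diagonal entries, with algebraic multiplicity their repetition count


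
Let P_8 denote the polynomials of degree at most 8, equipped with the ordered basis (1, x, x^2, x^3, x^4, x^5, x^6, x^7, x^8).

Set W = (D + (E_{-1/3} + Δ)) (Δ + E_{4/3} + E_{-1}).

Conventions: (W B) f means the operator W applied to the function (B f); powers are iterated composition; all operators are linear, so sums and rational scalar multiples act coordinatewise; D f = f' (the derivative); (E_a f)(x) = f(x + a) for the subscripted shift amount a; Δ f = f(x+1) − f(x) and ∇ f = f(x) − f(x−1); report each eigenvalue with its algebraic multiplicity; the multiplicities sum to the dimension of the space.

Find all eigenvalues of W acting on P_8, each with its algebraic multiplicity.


λ = 2 (multiplicity 9)

image of 1: 2
image of x: 2x + 14/3
image of x^2: 2x^2 + (28/3)x + 94/9
image of x^3: 2x^3 + 14x^2 + (94/3)x + 746/27
image of x^4: 2x^4 + (56/3)x^3 + (188/3)x^2 + (2984/27)x + 4318/81
image of x^5: 2x^5 + (70/3)x^4 + (940/9)x^3 + (7460/27)x^2 + (21590/81)x + 28838/243
image of x^6: 2x^6 + 28x^5 + (470/3)x^4 + (14920/27)x^3 + (21590/27)x^2 + (57676/81)x + 181342/729
image of x^7: 2x^7 + (98/3)x^6 + (658/3)x^5 + (26110/27)x^4 + (151130/81)x^3 + (201866/81)x^2 + (1269394/729)x + 1187474/2187
image of x^8: 2x^8 + (112/3)x^7 + (2632/9)x^6 + (41776/27)x^5 + (302260/81)x^4 + (1614928/243)x^3 + (5077576/729)x^2 + (9499792/2187)x + 7824766/6561
the matrix is upper triangular; its diagonal is (2, 2, 2, 2, 2, 2, 2, 2, 2)
for a triangular matrix the eigenvalues are the diagonal entries, with algebraic multiplicity their repetition count


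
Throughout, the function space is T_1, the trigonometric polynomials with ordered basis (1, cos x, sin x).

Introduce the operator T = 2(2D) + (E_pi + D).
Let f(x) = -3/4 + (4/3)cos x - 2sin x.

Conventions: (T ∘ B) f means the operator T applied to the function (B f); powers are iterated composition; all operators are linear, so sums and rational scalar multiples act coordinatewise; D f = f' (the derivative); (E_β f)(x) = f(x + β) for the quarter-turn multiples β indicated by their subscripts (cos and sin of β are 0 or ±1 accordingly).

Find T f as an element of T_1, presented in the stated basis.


the image equals g(x) = -3/4 - (34/3)cos x - (14/3)sin x

D f = -2cos x - (4/3)sin x
(2D) f = -4cos x - (8/3)sin x
(2(2D)) f = -8cos x - (16/3)sin x
E_pi f = -3/4 - (4/3)cos x + 2sin x
D f = -2cos x - (4/3)sin x
(E_pi + D) f = -3/4 - (10/3)cos x + (2/3)sin x
(2(2D) + (E_pi + D)) f = -3/4 - (34/3)cos x - (14/3)sin x


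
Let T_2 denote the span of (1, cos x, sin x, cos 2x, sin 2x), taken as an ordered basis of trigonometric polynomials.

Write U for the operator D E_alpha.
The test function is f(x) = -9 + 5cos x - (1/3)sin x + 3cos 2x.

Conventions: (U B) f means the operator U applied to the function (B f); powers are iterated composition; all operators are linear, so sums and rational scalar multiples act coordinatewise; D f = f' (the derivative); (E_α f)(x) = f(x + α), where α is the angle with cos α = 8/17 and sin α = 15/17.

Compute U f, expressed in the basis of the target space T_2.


the image equals g(x) = -(233/51)cos x - (35/17)sin x - (1440/289)cos 2x + (966/289)sin 2x

E_alpha f = -9 + (35/17)cos x - (233/51)sin x - (483/289)cos 2x - (720/289)sin 2x
D E_alpha f = -(233/51)cos x - (35/17)sin x - (1440/289)cos 2x + (966/289)sin 2x


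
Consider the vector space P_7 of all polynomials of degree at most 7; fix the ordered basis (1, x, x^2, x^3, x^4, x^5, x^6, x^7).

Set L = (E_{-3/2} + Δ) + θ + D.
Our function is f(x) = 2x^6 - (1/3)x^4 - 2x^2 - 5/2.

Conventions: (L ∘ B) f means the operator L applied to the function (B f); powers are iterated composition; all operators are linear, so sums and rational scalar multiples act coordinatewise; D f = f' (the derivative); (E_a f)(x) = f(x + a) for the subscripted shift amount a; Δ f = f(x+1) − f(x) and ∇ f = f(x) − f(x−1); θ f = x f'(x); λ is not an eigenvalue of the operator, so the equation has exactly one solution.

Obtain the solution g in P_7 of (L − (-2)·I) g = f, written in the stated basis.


write g with unknown coordinates in the stated basis and equate coefficients in (L − (-2)·I) g = f
solving from the highest basis element down gives g = (2/9)x^6 - (1/12)x^5 - (263/168)x^4 + (8263/3024)x^3 + (4517/10080)x^2 - (25741/3360)x + 21689/5184
check: L g = (14/9)x^6 + (1/6)x^5 + (235/84)x^4 - (8263/1512)x^3 - (14597/5040)x^2 + (25741/1680)x - 28169/2592
so L g − (-2)·g = 2x^6 - (1/3)x^4 - 2x^2 - 5/2 = f ✓

the image equals g(x) = (2/9)x^6 - (1/12)x^5 - (263/168)x^4 + (8263/3024)x^3 + (4517/10080)x^2 - (25741/3360)x + 21689/5184


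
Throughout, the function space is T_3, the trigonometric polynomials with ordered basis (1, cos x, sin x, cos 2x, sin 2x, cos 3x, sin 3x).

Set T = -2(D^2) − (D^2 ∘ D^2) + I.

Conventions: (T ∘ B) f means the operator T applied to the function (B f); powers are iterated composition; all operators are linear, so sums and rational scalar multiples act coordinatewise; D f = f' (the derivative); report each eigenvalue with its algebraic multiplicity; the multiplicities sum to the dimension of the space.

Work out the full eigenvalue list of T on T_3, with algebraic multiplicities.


λ = -62 (multiplicity 2), λ = -7 (multiplicity 2), λ = 1 (multiplicity 1), λ = 2 (multiplicity 2)

image of 1: 1
image of cos x: 2cos x
image of sin x: 2sin x
image of cos 2x: -7cos 2x
image of sin 2x: -7sin 2x
image of cos 3x: -62cos 3x
image of sin 3x: -62sin 3x
the matrix is diagonal; its diagonal is (1, 2, 2, -7, -7, -62, -62)
for a triangular matrix the eigenvalues are the diagonal entries, with algebraic multiplicity their repetition count


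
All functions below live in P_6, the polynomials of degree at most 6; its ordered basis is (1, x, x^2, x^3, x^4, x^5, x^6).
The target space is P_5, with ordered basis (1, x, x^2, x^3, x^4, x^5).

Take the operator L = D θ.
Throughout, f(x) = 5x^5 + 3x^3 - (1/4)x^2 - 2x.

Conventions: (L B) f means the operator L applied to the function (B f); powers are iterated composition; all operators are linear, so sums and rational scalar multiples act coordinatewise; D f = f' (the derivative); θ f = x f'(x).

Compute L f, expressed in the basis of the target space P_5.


the result is g(x) = 125x^4 + 27x^2 - x - 2

θ f = 25x^5 + 9x^3 - (1/2)x^2 - 2x
D θ f = 125x^4 + 27x^2 - x - 2


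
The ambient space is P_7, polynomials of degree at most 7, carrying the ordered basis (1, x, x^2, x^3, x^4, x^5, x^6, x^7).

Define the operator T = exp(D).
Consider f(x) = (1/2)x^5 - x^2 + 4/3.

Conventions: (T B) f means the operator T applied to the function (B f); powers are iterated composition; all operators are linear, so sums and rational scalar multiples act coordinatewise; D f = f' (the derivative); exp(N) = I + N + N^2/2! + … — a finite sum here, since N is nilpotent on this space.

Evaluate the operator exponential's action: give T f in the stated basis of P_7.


the image equals g(x) = (1/2)x^5 + (5/2)x^4 + 5x^3 + 4x^2 + (1/2)x + 5/6

order-1 term: (5/2)x^4 - 2x
order-2 term: 5x^3 - 1
order-3 term: 5x^2
order-4 term: (5/2)x
order-5 term: 1/2
the series for exp(D) f terminates at order 5
exp(D) f = (1/2)x^5 + (5/2)x^4 + 5x^3 + 4x^2 + (1/2)x + 5/6


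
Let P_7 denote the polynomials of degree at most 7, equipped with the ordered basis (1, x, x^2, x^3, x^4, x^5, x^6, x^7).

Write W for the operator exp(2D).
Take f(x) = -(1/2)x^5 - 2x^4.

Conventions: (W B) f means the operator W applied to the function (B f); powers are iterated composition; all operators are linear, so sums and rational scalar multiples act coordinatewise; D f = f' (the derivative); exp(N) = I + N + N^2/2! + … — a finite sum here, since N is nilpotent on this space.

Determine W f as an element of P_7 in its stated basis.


order-1 term: -5x^4 - 16x^3
order-2 term: -20x^3 - 48x^2
order-3 term: -40x^2 - 64x
order-4 term: -40x - 32
order-5 term: -16
the series for exp(2D) f terminates at order 5
exp(2D) f = -(1/2)x^5 - 7x^4 - 36x^3 - 88x^2 - 104x - 48

g(x) = -(1/2)x^5 - 7x^4 - 36x^3 - 88x^2 - 104x - 48


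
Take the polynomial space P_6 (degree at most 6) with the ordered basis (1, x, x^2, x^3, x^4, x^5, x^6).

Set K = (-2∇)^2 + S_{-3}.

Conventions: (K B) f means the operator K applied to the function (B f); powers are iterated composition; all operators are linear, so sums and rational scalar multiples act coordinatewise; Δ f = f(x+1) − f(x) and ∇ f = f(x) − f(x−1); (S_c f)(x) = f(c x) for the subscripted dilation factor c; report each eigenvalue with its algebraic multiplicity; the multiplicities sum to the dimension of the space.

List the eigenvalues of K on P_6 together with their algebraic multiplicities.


image of 1: 1
image of x: -3x
image of x^2: 9x^2 + 8
image of x^3: -27x^3 + 24x - 24
image of x^4: 81x^4 + 48x^2 - 96x + 56
image of x^5: -243x^5 + 80x^3 - 240x^2 + 280x - 120
image of x^6: 729x^6 + 120x^4 - 480x^3 + 840x^2 - 720x + 248
the matrix is upper triangular; its diagonal is (1, -3, 9, -27, 81, -243, 729)
for a triangular matrix the eigenvalues are the diagonal entries, with algebraic multiplicity their repetition count

λ = -243 (multiplicity 1), λ = -27 (multiplicity 1), λ = -3 (multiplicity 1), λ = 1 (multiplicity 1), λ = 9 (multiplicity 1), λ = 81 (multiplicity 1), λ = 729 (multiplicity 1)


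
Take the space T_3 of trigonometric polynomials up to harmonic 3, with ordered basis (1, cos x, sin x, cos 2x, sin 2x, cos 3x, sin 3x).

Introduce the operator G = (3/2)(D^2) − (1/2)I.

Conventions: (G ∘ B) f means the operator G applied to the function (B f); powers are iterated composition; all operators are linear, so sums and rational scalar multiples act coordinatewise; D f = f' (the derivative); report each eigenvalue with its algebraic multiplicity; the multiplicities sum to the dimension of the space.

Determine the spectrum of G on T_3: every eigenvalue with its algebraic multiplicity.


λ = -14 (multiplicity 2), λ = -13/2 (multiplicity 2), λ = -2 (multiplicity 2), λ = -1/2 (multiplicity 1)

image of 1: -1/2
image of cos x: -2cos x
image of sin x: -2sin x
image of cos 2x: -(13/2)cos 2x
image of sin 2x: -(13/2)sin 2x
image of cos 3x: -14cos 3x
image of sin 3x: -14sin 3x
the matrix is diagonal; its diagonal is (-1/2, -2, -2, -13/2, -13/2, -14, -14)
for a triangular matrix the eigenvalues are the diagonal entries, with algebraic multiplicity their repetition count


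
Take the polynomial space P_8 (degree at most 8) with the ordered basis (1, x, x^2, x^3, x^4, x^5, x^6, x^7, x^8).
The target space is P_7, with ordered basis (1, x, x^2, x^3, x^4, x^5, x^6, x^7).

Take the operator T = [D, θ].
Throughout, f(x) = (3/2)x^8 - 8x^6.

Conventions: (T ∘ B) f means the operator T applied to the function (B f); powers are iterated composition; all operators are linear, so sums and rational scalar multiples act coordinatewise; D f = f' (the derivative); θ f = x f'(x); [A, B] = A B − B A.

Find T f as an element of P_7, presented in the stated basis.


g(x) = 12x^7 - 48x^5

θ f = 12x^8 - 48x^6
D θ f = 96x^7 - 288x^5
D f = 12x^7 - 48x^5
θ D f = 84x^7 - 240x^5
[D, θ] f = 12x^7 - 48x^5


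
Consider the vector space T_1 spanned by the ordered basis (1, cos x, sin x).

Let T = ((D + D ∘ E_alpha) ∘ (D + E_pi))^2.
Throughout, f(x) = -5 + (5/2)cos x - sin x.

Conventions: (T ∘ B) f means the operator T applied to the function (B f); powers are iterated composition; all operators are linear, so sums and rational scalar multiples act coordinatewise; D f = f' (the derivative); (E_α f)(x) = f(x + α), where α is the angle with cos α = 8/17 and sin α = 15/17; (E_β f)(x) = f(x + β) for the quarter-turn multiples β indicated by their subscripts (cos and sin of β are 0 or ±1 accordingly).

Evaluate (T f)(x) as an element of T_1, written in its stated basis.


g(x) = -(4550/289)cos x - (500/289)sin x

D f = -cos x - (5/2)sin x
E_pi f = -5 - (5/2)cos x + sin x
(D + E_pi) f = -5 - (7/2)cos x - (3/2)sin x
D (D + E_pi) f = -(3/2)cos x + (7/2)sin x
E_alpha (D + E_pi) f = -5 - (101/34)cos x + (81/34)sin x
D E_alpha (D + E_pi) f = (81/34)cos x + (101/34)sin x
(D + D ∘ E_alpha) (D + E_pi) f = (15/17)cos x + (110/17)sin x
D ((D + D ∘ E_alpha) ∘ (D + E_pi)) f = (110/17)cos x - (15/17)sin x
E_pi ((D + D ∘ E_alpha) ∘ (D + E_pi)) f = -(15/17)cos x - (110/17)sin x
(D + E_pi) ((D + D ∘ E_alpha) ∘ (D + E_pi)) f = (95/17)cos x - (125/17)sin x
D (D + E_pi) ((D + D ∘ E_alpha) ∘ (D + E_pi)) f = -(125/17)cos x - (95/17)sin x
E_alpha (D + E_pi) ((D + D ∘ E_alpha) ∘ (D + E_pi)) f = -(1115/289)cos x - (2425/289)sin x
D E_alpha (D + E_pi) ((D + D ∘ E_alpha) ∘ (D + E_pi)) f = -(2425/289)cos x + (1115/289)sin x
(D + D ∘ E_alpha) (D + E_pi) ((D + D ∘ E_alpha) ∘ (D + E_pi)) f = -(4550/289)cos x - (500/289)sin x
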